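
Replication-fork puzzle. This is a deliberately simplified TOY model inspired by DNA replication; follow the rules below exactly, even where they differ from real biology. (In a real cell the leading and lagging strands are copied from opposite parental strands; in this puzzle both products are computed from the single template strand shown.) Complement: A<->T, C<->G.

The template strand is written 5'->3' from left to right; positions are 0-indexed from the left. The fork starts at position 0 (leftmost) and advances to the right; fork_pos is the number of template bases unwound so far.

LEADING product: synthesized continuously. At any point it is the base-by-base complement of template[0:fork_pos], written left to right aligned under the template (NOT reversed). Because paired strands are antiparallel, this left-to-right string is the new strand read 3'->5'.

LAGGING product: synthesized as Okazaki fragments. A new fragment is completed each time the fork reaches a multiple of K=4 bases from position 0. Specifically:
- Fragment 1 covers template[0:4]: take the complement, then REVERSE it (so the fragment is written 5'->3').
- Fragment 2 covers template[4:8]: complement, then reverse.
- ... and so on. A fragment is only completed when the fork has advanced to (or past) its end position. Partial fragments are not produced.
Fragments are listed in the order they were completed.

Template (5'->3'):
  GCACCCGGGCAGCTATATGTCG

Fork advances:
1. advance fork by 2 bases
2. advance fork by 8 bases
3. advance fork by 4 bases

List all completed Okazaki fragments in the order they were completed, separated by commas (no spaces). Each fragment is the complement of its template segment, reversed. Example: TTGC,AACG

Answer: GTGC,CCGG,CTGC

Derivation:
Step 1: advance 2 -> fork_pos = 0 + 2 = 2. Next multiple of 4 is 4 (not reached); still 0 fragment(s).
Step 2: advance 8 -> fork_pos = 2 + 8 = 10. Reached multiple(s) of 4: 4, 8 -> fragments 1-2 completed (2 total).
Step 3: advance 4 -> fork_pos = 10 + 4 = 14. Reached multiple(s) of 4: 12 -> fragment 3 completed (3 total).
Final fork_pos = 14, so 3 fragment(s) are complete. Build each: template segment -> complement -> reverse.
Fragment 1: template[0:4] = GCAC -> complement CGTG -> reversed GTGC
Fragment 2: template[4:8] = CCGG -> complement GGCC -> reversed CCGG
Fragment 3: template[8:12] = GCAG -> complement CGTC -> reversed CTGC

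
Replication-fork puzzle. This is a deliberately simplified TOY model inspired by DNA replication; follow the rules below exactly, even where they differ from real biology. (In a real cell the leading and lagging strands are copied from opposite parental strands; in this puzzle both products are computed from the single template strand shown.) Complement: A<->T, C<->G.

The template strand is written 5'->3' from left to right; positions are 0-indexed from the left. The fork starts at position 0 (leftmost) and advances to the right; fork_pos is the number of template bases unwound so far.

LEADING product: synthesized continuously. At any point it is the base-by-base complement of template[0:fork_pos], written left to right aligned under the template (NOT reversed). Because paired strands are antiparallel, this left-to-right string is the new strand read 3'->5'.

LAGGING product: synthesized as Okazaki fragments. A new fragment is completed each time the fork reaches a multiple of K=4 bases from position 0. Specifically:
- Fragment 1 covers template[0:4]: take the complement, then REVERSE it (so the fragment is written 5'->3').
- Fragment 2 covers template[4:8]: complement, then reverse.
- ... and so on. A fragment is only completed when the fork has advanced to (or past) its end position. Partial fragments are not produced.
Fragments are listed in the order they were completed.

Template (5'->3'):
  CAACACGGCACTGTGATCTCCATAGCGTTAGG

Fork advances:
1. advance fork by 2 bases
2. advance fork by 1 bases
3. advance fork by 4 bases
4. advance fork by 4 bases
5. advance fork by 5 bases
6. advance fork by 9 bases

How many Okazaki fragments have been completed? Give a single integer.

Step 1: advance 2 -> fork_pos = 0 + 2 = 2. Next multiple of 4 is 4 (not reached); still 0 fragment(s).
Step 2: advance 1 -> fork_pos = 2 + 1 = 3. Next multiple of 4 is 4 (not reached); still 0 fragment(s).
Step 3: advance 4 -> fork_pos = 3 + 4 = 7. Reached multiple(s) of 4: 4 -> fragment 1 completed (1 total).
Step 4: advance 4 -> fork_pos = 7 + 4 = 11. Reached multiple(s) of 4: 8 -> fragment 2 completed (2 total).
Step 5: advance 5 -> fork_pos = 11 + 5 = 16. Reached multiple(s) of 4: 12, 16 -> fragments 3-4 completed (4 total).
Step 6: advance 9 -> fork_pos = 16 + 9 = 25. Reached multiple(s) of 4: 20, 24 -> fragments 5-6 completed (6 total).
Check: final fork_pos = 25; the multiples of 4 that are <= 25 are 4..24 -> 25 // 4 = 6 completed fragment(s).

Answer: 6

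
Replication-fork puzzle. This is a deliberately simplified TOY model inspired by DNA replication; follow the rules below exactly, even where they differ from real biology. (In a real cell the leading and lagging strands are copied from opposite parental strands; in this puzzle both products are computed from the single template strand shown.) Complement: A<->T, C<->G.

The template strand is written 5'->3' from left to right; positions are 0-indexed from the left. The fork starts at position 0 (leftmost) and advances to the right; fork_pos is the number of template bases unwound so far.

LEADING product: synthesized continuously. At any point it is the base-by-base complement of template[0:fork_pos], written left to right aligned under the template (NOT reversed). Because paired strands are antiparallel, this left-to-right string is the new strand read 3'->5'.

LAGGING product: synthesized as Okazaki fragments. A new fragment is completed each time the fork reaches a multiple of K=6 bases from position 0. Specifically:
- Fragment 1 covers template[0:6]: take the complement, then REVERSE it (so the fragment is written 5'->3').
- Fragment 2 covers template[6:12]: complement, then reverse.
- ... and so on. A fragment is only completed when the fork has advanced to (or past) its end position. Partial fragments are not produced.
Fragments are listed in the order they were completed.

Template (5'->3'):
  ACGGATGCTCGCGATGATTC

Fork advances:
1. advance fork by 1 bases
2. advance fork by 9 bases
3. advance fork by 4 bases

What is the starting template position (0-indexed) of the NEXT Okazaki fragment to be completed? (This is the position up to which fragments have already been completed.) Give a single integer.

Answer: 12

Derivation:
Step 1: advance 1 -> fork_pos = 0 + 1 = 1. Next multiple of 6 is 6 (not reached); still 0 fragment(s).
Step 2: advance 9 -> fork_pos = 1 + 9 = 10. Reached multiple(s) of 6: 6 -> fragment 1 completed (1 total).
Step 3: advance 4 -> fork_pos = 10 + 4 = 14. Reached multiple(s) of 6: 12 -> fragment 2 completed (2 total).
2 fragment(s) completed, covering template[0:12] (2 x 6 = 12). The next fragment, fragment 3, covers template[12:18], so it starts at position 12.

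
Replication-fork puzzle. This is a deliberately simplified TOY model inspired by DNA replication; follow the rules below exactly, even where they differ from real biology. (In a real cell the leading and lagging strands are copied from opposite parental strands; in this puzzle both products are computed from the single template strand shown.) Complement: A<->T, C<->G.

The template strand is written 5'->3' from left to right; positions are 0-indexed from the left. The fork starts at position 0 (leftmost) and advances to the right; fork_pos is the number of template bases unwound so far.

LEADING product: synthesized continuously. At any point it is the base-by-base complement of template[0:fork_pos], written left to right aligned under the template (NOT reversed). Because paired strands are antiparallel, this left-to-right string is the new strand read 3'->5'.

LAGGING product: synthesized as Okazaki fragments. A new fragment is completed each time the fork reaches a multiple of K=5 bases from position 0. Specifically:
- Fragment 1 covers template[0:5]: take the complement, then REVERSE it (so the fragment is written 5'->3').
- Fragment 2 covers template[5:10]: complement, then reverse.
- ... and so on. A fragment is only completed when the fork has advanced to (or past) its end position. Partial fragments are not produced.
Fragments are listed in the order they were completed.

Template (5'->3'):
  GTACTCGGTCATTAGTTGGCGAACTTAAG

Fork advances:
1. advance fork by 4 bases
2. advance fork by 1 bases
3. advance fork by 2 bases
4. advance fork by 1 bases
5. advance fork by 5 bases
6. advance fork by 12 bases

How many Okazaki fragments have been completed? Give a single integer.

Step 1: advance 4 -> fork_pos = 0 + 4 = 4. Next multiple of 5 is 5 (not reached); still 0 fragment(s).
Step 2: advance 1 -> fork_pos = 4 + 1 = 5. Reached multiple(s) of 5: 5 -> fragment 1 completed (1 total).
Step 3: advance 2 -> fork_pos = 5 + 2 = 7. Next multiple of 5 is 10 (not reached); still 1 fragment(s).
Step 4: advance 1 -> fork_pos = 7 + 1 = 8. Next multiple of 5 is 10 (not reached); still 1 fragment(s).
Step 5: advance 5 -> fork_pos = 8 + 5 = 13. Reached multiple(s) of 5: 10 -> fragment 2 completed (2 total).
Step 6: advance 12 -> fork_pos = 13 + 12 = 25. Reached multiple(s) of 5: 15, 20, 25 -> fragments 3-5 completed (5 total).
Check: final fork_pos = 25; the multiples of 5 that are <= 25 are 5..25 -> 25 // 5 = 5 completed fragment(s).

Answer: 5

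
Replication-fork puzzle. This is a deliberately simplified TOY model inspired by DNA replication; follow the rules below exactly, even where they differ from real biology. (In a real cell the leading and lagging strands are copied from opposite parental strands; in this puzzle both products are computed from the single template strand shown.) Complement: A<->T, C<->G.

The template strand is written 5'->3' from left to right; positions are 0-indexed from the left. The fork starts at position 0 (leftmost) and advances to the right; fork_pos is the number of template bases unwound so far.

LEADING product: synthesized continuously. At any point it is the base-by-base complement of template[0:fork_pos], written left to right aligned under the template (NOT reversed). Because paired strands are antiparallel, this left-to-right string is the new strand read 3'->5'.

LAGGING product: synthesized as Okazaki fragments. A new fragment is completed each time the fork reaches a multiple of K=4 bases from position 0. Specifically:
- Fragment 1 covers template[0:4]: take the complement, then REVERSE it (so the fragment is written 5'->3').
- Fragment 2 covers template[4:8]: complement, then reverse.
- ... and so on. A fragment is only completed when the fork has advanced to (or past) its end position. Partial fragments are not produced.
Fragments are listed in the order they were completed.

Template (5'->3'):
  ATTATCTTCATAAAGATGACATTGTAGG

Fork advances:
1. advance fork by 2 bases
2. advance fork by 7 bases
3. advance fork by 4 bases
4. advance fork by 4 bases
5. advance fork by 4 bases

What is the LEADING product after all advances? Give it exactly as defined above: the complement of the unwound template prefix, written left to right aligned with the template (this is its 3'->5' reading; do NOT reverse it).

Step 1: advance 2 -> fork_pos = 0 + 2 = 2.
Step 2: advance 7 -> fork_pos = 2 + 7 = 9.
Step 3: advance 4 -> fork_pos = 9 + 4 = 13.
Step 4: advance 4 -> fork_pos = 13 + 4 = 17.
Step 5: advance 4 -> fork_pos = 17 + 4 = 21.
Unwound prefix: template[0:21] = ATTATCTTCATAAAGATGACA
Complement it base by base (A<->T, C<->G), keeping left-to-right order:
  [0:5] ATTAT -> TAATA
  [5:10] CTTCA -> GAAGT
  [10:15] TAAAG -> ATTTC
  [15:20] ATGAC -> TACTG
  [20:21] A -> T
Concatenate: TAATAGAAGTATTTCTACTGT (length 21; written aligned with the template, i.e. 3'->5').

Answer: TAATAGAAGTATTTCTACTGT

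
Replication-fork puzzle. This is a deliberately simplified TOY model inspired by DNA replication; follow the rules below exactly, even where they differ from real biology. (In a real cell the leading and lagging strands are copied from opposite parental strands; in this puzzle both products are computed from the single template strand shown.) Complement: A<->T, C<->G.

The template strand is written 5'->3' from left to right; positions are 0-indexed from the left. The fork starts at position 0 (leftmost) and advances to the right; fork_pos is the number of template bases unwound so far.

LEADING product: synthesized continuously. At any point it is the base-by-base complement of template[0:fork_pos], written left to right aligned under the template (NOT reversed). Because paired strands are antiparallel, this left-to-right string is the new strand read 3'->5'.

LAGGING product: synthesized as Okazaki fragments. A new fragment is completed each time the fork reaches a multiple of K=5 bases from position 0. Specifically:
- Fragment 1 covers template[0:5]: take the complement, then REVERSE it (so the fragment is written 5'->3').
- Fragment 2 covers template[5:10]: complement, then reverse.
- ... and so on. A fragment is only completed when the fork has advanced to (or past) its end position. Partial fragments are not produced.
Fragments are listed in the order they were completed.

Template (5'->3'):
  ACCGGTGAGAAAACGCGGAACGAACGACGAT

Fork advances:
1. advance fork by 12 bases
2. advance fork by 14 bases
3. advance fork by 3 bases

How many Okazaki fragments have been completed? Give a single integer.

Answer: 5

Derivation:
Step 1: advance 12 -> fork_pos = 0 + 12 = 12. Reached multiple(s) of 5: 5, 10 -> fragments 1-2 completed (2 total).
Step 2: advance 14 -> fork_pos = 12 + 14 = 26. Reached multiple(s) of 5: 15, 20, 25 -> fragments 3-5 completed (5 total).
Step 3: advance 3 -> fork_pos = 26 + 3 = 29. Next multiple of 5 is 30 (not reached); still 5 fragment(s).
Check: final fork_pos = 29; the multiples of 5 that are <= 29 are 5..25 -> 29 // 5 = 5 completed fragment(s).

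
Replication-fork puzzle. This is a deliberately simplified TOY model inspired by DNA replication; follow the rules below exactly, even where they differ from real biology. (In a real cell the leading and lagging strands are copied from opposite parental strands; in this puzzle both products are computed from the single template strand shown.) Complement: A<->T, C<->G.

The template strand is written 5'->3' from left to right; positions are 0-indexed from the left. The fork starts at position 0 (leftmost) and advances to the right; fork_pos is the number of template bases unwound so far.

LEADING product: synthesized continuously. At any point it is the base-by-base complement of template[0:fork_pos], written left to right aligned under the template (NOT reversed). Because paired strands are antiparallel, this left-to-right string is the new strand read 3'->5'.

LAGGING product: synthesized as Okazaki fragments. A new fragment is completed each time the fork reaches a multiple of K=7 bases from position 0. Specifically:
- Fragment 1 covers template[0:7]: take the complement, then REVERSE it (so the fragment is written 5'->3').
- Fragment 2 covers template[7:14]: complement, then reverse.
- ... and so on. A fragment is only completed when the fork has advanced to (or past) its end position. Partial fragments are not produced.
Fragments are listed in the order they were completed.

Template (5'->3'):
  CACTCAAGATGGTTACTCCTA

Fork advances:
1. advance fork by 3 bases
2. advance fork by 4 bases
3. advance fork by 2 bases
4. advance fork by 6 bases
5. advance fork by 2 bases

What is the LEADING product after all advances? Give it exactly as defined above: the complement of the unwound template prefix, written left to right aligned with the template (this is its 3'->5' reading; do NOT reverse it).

Step 1: advance 3 -> fork_pos = 0 + 3 = 3.
Step 2: advance 4 -> fork_pos = 3 + 4 = 7.
Step 3: advance 2 -> fork_pos = 7 + 2 = 9.
Step 4: advance 6 -> fork_pos = 9 + 6 = 15.
Step 5: advance 2 -> fork_pos = 15 + 2 = 17.
Unwound prefix: template[0:17] = CACTCAAGATGGTTACT
Complement it base by base (A<->T, C<->G), keeping left-to-right order:
  [0:5] CACTC -> GTGAG
  [5:10] AAGAT -> TTCTA
  [10:15] GGTTA -> CCAAT
  [15:17] CT -> GA
Concatenate: GTGAGTTCTACCAATGA (length 17; written aligned with the template, i.e. 3'->5').

Answer: GTGAGTTCTACCAATGA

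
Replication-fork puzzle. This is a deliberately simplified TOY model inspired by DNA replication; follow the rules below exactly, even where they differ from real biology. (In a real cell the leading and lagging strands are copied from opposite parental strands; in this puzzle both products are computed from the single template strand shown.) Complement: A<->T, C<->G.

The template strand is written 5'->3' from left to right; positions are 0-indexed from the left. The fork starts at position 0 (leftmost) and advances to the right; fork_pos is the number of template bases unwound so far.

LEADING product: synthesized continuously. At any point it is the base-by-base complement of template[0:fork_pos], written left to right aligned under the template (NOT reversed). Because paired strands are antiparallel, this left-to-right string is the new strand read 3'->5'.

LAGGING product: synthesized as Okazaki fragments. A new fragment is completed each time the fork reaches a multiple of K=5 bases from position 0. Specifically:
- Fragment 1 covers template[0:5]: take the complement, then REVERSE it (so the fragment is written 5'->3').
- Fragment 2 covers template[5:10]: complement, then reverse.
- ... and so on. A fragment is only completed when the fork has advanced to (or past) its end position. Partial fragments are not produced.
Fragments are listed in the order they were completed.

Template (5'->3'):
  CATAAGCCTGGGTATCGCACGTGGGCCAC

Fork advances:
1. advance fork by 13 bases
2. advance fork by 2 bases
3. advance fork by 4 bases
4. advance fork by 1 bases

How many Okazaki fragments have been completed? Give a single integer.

Step 1: advance 13 -> fork_pos = 0 + 13 = 13. Reached multiple(s) of 5: 5, 10 -> fragments 1-2 completed (2 total).
Step 2: advance 2 -> fork_pos = 13 + 2 = 15. Reached multiple(s) of 5: 15 -> fragment 3 completed (3 total).
Step 3: advance 4 -> fork_pos = 15 + 4 = 19. Next multiple of 5 is 20 (not reached); still 3 fragment(s).
Step 4: advance 1 -> fork_pos = 19 + 1 = 20. Reached multiple(s) of 5: 20 -> fragment 4 completed (4 total).
Check: final fork_pos = 20; the multiples of 5 that are <= 20 are 5..20 -> 20 // 5 = 4 completed fragment(s).

Answer: 4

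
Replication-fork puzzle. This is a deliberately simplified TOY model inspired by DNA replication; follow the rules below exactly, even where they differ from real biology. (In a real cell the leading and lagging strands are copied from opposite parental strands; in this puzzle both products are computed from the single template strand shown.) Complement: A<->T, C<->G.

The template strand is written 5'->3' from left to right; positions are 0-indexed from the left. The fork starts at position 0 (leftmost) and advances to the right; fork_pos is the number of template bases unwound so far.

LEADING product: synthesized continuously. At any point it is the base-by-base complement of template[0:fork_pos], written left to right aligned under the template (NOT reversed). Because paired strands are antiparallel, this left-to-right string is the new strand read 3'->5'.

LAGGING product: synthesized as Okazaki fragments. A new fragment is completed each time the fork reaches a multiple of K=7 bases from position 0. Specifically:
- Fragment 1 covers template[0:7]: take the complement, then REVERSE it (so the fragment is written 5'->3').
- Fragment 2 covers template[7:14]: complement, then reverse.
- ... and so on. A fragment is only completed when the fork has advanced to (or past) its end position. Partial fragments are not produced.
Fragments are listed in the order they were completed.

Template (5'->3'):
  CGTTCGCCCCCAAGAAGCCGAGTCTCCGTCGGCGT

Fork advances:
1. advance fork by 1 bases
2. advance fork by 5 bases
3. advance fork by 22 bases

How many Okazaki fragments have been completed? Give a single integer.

Answer: 4

Derivation:
Step 1: advance 1 -> fork_pos = 0 + 1 = 1. Next multiple of 7 is 7 (not reached); still 0 fragment(s).
Step 2: advance 5 -> fork_pos = 1 + 5 = 6. Next multiple of 7 is 7 (not reached); still 0 fragment(s).
Step 3: advance 22 -> fork_pos = 6 + 22 = 28. Reached multiple(s) of 7: 7, 14, 21, 28 -> fragments 1-4 completed (4 total).
Check: final fork_pos = 28; the multiples of 7 that are <= 28 are 7..28 -> 28 // 7 = 4 completed fragment(s).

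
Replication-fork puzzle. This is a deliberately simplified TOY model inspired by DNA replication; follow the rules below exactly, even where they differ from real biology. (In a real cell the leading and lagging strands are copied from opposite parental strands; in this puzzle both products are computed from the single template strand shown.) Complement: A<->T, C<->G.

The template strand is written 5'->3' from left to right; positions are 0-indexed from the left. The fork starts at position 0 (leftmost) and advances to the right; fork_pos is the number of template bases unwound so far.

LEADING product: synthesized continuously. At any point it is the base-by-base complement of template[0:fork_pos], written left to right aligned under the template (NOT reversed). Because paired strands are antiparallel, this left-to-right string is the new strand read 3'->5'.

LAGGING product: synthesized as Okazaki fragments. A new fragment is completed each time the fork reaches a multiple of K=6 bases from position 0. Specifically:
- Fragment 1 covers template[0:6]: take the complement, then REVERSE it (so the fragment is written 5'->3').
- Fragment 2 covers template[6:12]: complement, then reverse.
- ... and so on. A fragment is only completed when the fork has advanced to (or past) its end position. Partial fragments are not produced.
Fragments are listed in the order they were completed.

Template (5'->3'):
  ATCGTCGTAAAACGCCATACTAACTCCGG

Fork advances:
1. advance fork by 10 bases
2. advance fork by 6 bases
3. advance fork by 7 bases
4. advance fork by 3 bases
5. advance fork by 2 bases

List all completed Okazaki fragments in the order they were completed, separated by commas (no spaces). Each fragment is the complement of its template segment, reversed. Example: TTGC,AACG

Answer: GACGAT,TTTTAC,ATGGCG,GTTAGT

Derivation:
Step 1: advance 10 -> fork_pos = 0 + 10 = 10. Reached multiple(s) of 6: 6 -> fragment 1 completed (1 total).
Step 2: advance 6 -> fork_pos = 10 + 6 = 16. Reached multiple(s) of 6: 12 -> fragment 2 completed (2 total).
Step 3: advance 7 -> fork_pos = 16 + 7 = 23. Reached multiple(s) of 6: 18 -> fragment 3 completed (3 total).
Step 4: advance 3 -> fork_pos = 23 + 3 = 26. Reached multiple(s) of 6: 24 -> fragment 4 completed (4 total).
Step 5: advance 2 -> fork_pos = 26 + 2 = 28. Next multiple of 6 is 30 (not reached); still 4 fragment(s).
Final fork_pos = 28, so 4 fragment(s) are complete. Build each: template segment -> complement -> reverse.
Fragment 1: template[0:6] = ATCGTC -> complement TAGCAG -> reversed GACGAT
Fragment 2: template[6:12] = GTAAAA -> complement CATTTT -> reversed TTTTAC
Fragment 3: template[12:18] = CGCCAT -> complement GCGGTA -> reversed ATGGCG
Fragment 4: template[18:24] = ACTAAC -> complement TGATTG -> reversed GTTAGT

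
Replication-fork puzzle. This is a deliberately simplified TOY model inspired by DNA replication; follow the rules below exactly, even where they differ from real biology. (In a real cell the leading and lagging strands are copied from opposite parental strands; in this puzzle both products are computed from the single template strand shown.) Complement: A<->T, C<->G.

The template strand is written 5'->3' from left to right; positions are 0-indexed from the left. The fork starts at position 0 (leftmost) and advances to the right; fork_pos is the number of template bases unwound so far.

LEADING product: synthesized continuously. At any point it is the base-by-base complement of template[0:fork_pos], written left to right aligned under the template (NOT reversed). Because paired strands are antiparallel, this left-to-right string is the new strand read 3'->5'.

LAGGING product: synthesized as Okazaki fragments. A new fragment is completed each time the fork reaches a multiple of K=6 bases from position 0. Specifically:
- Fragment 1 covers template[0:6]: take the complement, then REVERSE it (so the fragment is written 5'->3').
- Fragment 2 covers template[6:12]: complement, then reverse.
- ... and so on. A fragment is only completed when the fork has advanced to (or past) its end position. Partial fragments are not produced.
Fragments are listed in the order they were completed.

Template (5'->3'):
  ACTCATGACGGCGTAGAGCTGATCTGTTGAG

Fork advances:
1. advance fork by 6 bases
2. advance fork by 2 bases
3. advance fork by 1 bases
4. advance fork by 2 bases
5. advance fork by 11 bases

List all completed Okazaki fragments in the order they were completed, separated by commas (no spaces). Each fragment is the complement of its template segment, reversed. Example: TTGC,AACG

Step 1: advance 6 -> fork_pos = 0 + 6 = 6. Reached multiple(s) of 6: 6 -> fragment 1 completed (1 total).
Step 2: advance 2 -> fork_pos = 6 + 2 = 8. Next multiple of 6 is 12 (not reached); still 1 fragment(s).
Step 3: advance 1 -> fork_pos = 8 + 1 = 9. Next multiple of 6 is 12 (not reached); still 1 fragment(s).
Step 4: advance 2 -> fork_pos = 9 + 2 = 11. Next multiple of 6 is 12 (not reached); still 1 fragment(s).
Step 5: advance 11 -> fork_pos = 11 + 11 = 22. Reached multiple(s) of 6: 12, 18 -> fragments 2-3 completed (3 total).
Final fork_pos = 22, so 3 fragment(s) are complete. Build each: template segment -> complement -> reverse.
Fragment 1: template[0:6] = ACTCAT -> complement TGAGTA -> reversed ATGAGT
Fragment 2: template[6:12] = GACGGC -> complement CTGCCG -> reversed GCCGTC
Fragment 3: template[12:18] = GTAGAG -> complement CATCTC -> reversed CTCTAC

Answer: ATGAGT,GCCGTC,CTCTAC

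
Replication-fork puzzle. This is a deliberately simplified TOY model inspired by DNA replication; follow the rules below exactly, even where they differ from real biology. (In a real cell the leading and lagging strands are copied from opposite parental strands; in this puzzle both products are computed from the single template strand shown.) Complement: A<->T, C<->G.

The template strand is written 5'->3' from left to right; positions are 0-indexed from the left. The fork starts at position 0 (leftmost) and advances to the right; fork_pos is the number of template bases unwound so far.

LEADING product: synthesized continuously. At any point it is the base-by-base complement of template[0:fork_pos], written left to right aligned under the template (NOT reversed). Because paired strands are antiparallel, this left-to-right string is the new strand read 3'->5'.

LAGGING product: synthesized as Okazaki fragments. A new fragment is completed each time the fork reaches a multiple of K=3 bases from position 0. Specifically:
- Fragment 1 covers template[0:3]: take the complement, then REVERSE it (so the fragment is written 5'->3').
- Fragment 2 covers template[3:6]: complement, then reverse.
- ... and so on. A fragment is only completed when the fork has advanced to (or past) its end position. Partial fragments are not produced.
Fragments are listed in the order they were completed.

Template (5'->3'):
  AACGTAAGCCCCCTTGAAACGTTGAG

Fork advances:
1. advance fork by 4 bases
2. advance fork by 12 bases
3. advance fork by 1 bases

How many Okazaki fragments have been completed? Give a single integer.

Step 1: advance 4 -> fork_pos = 0 + 4 = 4. Reached multiple(s) of 3: 3 -> fragment 1 completed (1 total).
Step 2: advance 12 -> fork_pos = 4 + 12 = 16. Reached multiple(s) of 3: 6, 9, 12, 15 -> fragments 2-5 completed (5 total).
Step 3: advance 1 -> fork_pos = 16 + 1 = 17. Next multiple of 3 is 18 (not reached); still 5 fragment(s).
Check: final fork_pos = 17; the multiples of 3 that are <= 17 are 3..15 -> 17 // 3 = 5 completed fragment(s).

Answer: 5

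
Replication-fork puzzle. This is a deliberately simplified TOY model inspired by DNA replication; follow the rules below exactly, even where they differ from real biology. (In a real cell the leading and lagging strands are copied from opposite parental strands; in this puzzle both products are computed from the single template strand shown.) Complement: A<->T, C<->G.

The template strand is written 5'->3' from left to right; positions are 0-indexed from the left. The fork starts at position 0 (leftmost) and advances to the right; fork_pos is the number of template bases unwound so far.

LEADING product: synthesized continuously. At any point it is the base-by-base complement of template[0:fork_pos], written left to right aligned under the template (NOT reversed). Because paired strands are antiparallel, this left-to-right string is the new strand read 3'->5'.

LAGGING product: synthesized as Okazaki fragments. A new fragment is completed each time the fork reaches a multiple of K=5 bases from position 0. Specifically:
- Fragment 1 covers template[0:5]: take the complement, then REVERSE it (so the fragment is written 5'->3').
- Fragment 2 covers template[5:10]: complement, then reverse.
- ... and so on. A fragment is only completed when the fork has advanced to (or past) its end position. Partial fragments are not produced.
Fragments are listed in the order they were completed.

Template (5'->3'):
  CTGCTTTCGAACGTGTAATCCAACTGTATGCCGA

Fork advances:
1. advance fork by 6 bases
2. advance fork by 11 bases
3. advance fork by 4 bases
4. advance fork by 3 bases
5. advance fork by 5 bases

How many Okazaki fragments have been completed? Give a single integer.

Answer: 5

Derivation:
Step 1: advance 6 -> fork_pos = 0 + 6 = 6. Reached multiple(s) of 5: 5 -> fragment 1 completed (1 total).
Step 2: advance 11 -> fork_pos = 6 + 11 = 17. Reached multiple(s) of 5: 10, 15 -> fragments 2-3 completed (3 total).
Step 3: advance 4 -> fork_pos = 17 + 4 = 21. Reached multiple(s) of 5: 20 -> fragment 4 completed (4 total).
Step 4: advance 3 -> fork_pos = 21 + 3 = 24. Next multiple of 5 is 25 (not reached); still 4 fragment(s).
Step 5: advance 5 -> fork_pos = 24 + 5 = 29. Reached multiple(s) of 5: 25 -> fragment 5 completed (5 total).
Check: final fork_pos = 29; the multiples of 5 that are <= 29 are 5..25 -> 29 // 5 = 5 completed fragment(s).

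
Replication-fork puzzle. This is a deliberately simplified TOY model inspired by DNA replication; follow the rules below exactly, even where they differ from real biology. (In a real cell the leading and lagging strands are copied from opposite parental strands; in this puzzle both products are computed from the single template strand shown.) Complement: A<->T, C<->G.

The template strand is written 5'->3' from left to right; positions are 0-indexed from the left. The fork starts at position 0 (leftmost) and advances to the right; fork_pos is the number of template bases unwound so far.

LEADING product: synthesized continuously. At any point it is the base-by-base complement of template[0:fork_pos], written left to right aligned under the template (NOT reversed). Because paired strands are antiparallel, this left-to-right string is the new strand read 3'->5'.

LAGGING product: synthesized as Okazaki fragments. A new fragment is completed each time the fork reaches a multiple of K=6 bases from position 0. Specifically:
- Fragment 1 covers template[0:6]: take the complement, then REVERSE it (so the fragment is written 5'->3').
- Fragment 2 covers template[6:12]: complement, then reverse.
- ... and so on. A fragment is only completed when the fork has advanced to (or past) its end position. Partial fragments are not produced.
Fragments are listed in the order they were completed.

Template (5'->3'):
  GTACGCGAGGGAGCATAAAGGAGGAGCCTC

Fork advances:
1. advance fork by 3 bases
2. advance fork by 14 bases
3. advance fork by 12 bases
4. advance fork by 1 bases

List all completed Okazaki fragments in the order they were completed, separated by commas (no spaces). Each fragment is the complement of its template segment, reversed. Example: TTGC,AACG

Step 1: advance 3 -> fork_pos = 0 + 3 = 3. Next multiple of 6 is 6 (not reached); still 0 fragment(s).
Step 2: advance 14 -> fork_pos = 3 + 14 = 17. Reached multiple(s) of 6: 6, 12 -> fragments 1-2 completed (2 total).
Step 3: advance 12 -> fork_pos = 17 + 12 = 29. Reached multiple(s) of 6: 18, 24 -> fragments 3-4 completed (4 total).
Step 4: advance 1 -> fork_pos = 29 + 1 = 30. Reached multiple(s) of 6: 30 -> fragment 5 completed (5 total).
Final fork_pos = 30, so 5 fragment(s) are complete. Build each: template segment -> complement -> reverse.
Fragment 1: template[0:6] = GTACGC -> complement CATGCG -> reversed GCGTAC
Fragment 2: template[6:12] = GAGGGA -> complement CTCCCT -> reversed TCCCTC
Fragment 3: template[12:18] = GCATAA -> complement CGTATT -> reversed TTATGC
Fragment 4: template[18:24] = AGGAGG -> complement TCCTCC -> reversed CCTCCT
Fragment 5: template[24:30] = AGCCTC -> complement TCGGAG -> reversed GAGGCT

Answer: GCGTAC,TCCCTC,TTATGC,CCTCCT,GAGGCT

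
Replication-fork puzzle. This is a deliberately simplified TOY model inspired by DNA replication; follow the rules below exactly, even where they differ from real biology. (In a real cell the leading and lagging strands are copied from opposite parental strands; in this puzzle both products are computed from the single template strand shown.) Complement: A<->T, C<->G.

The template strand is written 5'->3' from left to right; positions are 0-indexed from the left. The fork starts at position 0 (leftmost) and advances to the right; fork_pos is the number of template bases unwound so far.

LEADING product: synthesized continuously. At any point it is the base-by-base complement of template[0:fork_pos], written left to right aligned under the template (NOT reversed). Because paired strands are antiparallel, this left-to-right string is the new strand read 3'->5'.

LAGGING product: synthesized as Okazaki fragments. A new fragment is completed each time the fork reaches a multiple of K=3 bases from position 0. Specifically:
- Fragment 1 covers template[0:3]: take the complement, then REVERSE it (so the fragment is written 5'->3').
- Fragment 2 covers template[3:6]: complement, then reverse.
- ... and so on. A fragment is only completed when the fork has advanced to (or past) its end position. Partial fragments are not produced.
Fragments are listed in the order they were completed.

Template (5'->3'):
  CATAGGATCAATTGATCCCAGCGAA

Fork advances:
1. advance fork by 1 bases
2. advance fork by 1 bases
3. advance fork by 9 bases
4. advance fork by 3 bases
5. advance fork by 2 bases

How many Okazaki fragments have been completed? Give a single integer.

Answer: 5

Derivation:
Step 1: advance 1 -> fork_pos = 0 + 1 = 1. Next multiple of 3 is 3 (not reached); still 0 fragment(s).
Step 2: advance 1 -> fork_pos = 1 + 1 = 2. Next multiple of 3 is 3 (not reached); still 0 fragment(s).
Step 3: advance 9 -> fork_pos = 2 + 9 = 11. Reached multiple(s) of 3: 3, 6, 9 -> fragments 1-3 completed (3 total).
Step 4: advance 3 -> fork_pos = 11 + 3 = 14. Reached multiple(s) of 3: 12 -> fragment 4 completed (4 total).
Step 5: advance 2 -> fork_pos = 14 + 2 = 16. Reached multiple(s) of 3: 15 -> fragment 5 completed (5 total).
Check: final fork_pos = 16; the multiples of 3 that are <= 16 are 3..15 -> 16 // 3 = 5 completed fragment(s).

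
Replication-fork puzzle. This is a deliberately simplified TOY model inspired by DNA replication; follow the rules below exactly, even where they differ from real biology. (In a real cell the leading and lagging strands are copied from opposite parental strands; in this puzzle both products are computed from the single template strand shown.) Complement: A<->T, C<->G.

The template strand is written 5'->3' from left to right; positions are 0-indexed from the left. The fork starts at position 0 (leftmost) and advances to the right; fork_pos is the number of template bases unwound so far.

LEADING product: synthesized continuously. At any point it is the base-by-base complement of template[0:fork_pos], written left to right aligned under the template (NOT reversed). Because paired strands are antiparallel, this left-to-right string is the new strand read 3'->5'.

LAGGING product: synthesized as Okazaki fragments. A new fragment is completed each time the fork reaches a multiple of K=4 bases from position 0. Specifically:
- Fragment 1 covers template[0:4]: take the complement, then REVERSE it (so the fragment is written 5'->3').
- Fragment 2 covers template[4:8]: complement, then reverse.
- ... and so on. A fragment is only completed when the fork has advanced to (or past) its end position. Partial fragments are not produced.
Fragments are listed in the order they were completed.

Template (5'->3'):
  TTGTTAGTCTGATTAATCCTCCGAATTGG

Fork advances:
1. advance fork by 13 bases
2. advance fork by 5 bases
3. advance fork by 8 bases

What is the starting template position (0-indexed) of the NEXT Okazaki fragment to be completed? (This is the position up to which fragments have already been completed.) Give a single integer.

Answer: 24

Derivation:
Step 1: advance 13 -> fork_pos = 0 + 13 = 13. Reached multiple(s) of 4: 4, 8, 12 -> fragments 1-3 completed (3 total).
Step 2: advance 5 -> fork_pos = 13 + 5 = 18. Reached multiple(s) of 4: 16 -> fragment 4 completed (4 total).
Step 3: advance 8 -> fork_pos = 18 + 8 = 26. Reached multiple(s) of 4: 20, 24 -> fragments 5-6 completed (6 total).
6 fragment(s) completed, covering template[0:24] (6 x 4 = 24). The next fragment, fragment 7, covers template[24:28], so it starts at position 24.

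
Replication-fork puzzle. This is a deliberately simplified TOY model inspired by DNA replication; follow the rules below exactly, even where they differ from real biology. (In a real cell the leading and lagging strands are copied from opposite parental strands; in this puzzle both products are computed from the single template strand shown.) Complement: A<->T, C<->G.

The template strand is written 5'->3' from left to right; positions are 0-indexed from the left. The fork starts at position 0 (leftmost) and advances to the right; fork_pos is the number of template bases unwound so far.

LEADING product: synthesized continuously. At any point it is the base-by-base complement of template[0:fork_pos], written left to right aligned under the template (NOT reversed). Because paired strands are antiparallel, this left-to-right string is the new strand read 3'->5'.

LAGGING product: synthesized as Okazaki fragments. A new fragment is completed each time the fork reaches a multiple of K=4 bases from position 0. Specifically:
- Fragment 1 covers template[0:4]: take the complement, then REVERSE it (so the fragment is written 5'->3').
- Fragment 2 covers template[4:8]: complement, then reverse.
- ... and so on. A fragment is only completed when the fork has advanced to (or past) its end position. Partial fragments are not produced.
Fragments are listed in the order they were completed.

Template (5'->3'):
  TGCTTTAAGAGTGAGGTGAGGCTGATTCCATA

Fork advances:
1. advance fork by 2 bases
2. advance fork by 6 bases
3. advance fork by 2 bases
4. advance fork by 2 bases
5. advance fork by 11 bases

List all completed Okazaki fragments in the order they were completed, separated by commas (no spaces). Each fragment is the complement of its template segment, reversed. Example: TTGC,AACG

Answer: AGCA,TTAA,ACTC,CCTC,CTCA

Derivation:
Step 1: advance 2 -> fork_pos = 0 + 2 = 2. Next multiple of 4 is 4 (not reached); still 0 fragment(s).
Step 2: advance 6 -> fork_pos = 2 + 6 = 8. Reached multiple(s) of 4: 4, 8 -> fragments 1-2 completed (2 total).
Step 3: advance 2 -> fork_pos = 8 + 2 = 10. Next multiple of 4 is 12 (not reached); still 2 fragment(s).
Step 4: advance 2 -> fork_pos = 10 + 2 = 12. Reached multiple(s) of 4: 12 -> fragment 3 completed (3 total).
Step 5: advance 11 -> fork_pos = 12 + 11 = 23. Reached multiple(s) of 4: 16, 20 -> fragments 4-5 completed (5 total).
Final fork_pos = 23, so 5 fragment(s) are complete. Build each: template segment -> complement -> reverse.
Fragment 1: template[0:4] = TGCT -> complement ACGA -> reversed AGCA
Fragment 2: template[4:8] = TTAA -> complement AATT -> reversed TTAA
Fragment 3: template[8:12] = GAGT -> complement CTCA -> reversed ACTC
Fragment 4: template[12:16] = GAGG -> complement CTCC -> reversed CCTC
Fragment 5: template[16:20] = TGAG -> complement ACTC -> reversed CTCA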